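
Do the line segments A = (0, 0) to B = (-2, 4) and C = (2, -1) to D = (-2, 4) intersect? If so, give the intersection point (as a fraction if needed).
Yes; intersection at (-2, 4) (t = 1 on AB, s = 1 on CD)

Parametrize AB as A + t(B − A) = (0 + -2 t, 0 + 4 t) and CD as C + s(D − C) = (2 + -4 s, -1 + 5 s). Solve the linear system for (t, s). Determinant = -6 ≠ 0, so a unique intersection of the containing lines exists. Solution: t = 1, s = 1 — both in [0, 1], so the segments cross. Intersection point: (-2, 4).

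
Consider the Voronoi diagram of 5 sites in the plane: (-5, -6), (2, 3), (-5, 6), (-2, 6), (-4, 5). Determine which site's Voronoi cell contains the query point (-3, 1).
Nearest site = (-4, 5)

The Voronoi cell of site s contains exactly those query points closer to s than to any other site. Compute squared distances from q = (-3, 1) to each site:
  (-4 − -3)² + (5 − 1)² = 17
  (-2 − -3)² + (6 − 1)² = 26
  (-5 − -3)² + (6 − 1)² = 29
  (2 − -3)² + (3 − 1)² = 29
  (-5 − -3)² + (-6 − 1)² = 53
Minimum is attained by (-4, 5), so q lies in its Voronoi cell.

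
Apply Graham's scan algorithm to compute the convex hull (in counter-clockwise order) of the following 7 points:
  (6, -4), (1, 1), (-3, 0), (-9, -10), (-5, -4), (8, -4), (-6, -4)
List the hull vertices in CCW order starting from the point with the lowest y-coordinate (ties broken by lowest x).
Hull (CCW) = [(-9, -10), (8, -4), (1, 1), (-3, 0), (-6, -4)]

Graham scan procedure:
  1. Find the pivot p₀ = point with lowest y (tie → lowest x): (-9, -10).
  2. Sort the remaining points by polar angle around p₀.
  3. Walk through sorted points, maintaining a stack; pop the top while the last three entries make a non-left turn (cross product ≤ 0).
  4. Final stack is the convex hull in CCW order: (-9, -10), (8, -4), (1, 1), (-3, 0), (-6, -4).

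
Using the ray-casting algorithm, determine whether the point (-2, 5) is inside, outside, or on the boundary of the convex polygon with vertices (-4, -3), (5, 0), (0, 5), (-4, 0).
The point (-2, 5) lies strictly outside the polygon

Cast a horizontal ray to the right from the query point and count how many polygon edges it crosses (each edge strictly once or zero times, handled with the usual half-open convention). 
Parity of crossings → even ⇒ outside.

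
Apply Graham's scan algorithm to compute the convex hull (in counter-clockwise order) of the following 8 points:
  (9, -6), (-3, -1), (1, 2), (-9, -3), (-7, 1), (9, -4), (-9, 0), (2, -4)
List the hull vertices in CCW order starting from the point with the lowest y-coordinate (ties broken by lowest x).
Hull (CCW) = [(9, -6), (9, -4), (1, 2), (-7, 1), (-9, 0), (-9, -3)]

Graham scan procedure:
  1. Find the pivot p₀ = point with lowest y (tie → lowest x): (9, -6).
  2. Sort the remaining points by polar angle around p₀.
  3. Walk through sorted points, maintaining a stack; pop the top while the last three entries make a non-left turn (cross product ≤ 0).
  4. Final stack is the convex hull in CCW order: (9, -6), (9, -4), (1, 2), (-7, 1), (-9, 0), (-9, -3).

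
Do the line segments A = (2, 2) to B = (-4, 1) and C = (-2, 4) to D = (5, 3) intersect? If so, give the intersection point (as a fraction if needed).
No (intersection of containing lines falls outside at least one segment)

Parametrize and solve: t = -10/13, s = 16/13. At least one of these is outside [0, 1], so the segments do not intersect.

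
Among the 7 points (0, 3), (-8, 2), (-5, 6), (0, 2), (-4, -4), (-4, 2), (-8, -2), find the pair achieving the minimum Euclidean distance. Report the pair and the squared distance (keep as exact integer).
Pair = ((0, 3), (0, 2)); squared distance = 1

Compute all C(7, 2) = 21 pairwise squared distances (x_i − x_j)² + (y_i − y_j)². The minimum is 1, attained by the pair ((0, 3), (0, 2)).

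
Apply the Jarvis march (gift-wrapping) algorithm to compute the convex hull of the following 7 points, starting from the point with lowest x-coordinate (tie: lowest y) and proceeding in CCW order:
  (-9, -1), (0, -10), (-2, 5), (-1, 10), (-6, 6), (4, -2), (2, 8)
Hull (CCW) = [(-9, -1), (0, -10), (4, -2), (2, 8), (-1, 10), (-6, 6)]

Jarvis march: at each step, from the current hull vertex p, select the next vertex q as the point such that every other point lies strictly to the left of (or on) the directed line p → q. (Equivalently: for every other point r, the cross product (q − p) × (r − p) ≥ 0.)
Starting point (lowest x, tie lowest y): (-9, -1). Wrap until returning to start. Resulting hull: (-9, -1), (0, -10), (4, -2), (2, 8), (-1, 10), (-6, 6).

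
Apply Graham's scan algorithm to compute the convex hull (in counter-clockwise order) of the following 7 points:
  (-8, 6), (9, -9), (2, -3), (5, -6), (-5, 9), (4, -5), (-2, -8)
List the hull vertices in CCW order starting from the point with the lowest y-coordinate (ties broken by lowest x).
Hull (CCW) = [(9, -9), (-5, 9), (-8, 6), (-2, -8)]

Graham scan procedure:
  1. Find the pivot p₀ = point with lowest y (tie → lowest x): (9, -9).
  2. Sort the remaining points by polar angle around p₀.
  3. Walk through sorted points, maintaining a stack; pop the top while the last three entries make a non-left turn (cross product ≤ 0).
  4. Final stack is the convex hull in CCW order: (9, -9), (-5, 9), (-8, 6), (-2, -8).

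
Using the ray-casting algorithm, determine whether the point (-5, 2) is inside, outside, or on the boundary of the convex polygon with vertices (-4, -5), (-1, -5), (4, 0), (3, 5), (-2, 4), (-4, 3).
The point (-5, 2) lies strictly outside the polygon

Cast a horizontal ray to the right from the query point and count how many polygon edges it crosses (each edge strictly once or zero times, handled with the usual half-open convention). 
Parity of crossings → even ⇒ outside.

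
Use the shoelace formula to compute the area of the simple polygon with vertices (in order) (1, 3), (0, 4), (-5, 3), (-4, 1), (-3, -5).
Area = 25

Shoelace formula: Area = (1/2) |Σ_i (x_i · y_{i+1} − x_{i+1} · y_i)| (indices mod n). Compute each cross term:
  (1)(4) − (0)(3) = 4
  (0)(3) − (-5)(4) = 20
  (-5)(1) − (-4)(3) = 7
  (-4)(-5) − (-3)(1) = 23
  (-3)(3) − (1)(-5) = -4
Sum = 50, so (signed) Area = 50/2 = 25, |Area| = 25.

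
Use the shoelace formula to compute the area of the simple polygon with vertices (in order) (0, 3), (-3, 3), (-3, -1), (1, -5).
Area = 20

Shoelace formula: Area = (1/2) |Σ_i (x_i · y_{i+1} − x_{i+1} · y_i)| (indices mod n). Compute each cross term:
  (0)(3) − (-3)(3) = 9
  (-3)(-1) − (-3)(3) = 12
  (-3)(-5) − (1)(-1) = 16
  (1)(3) − (0)(-5) = 3
Sum = 40, so (signed) Area = 40/2 = 20, |Area| = 20.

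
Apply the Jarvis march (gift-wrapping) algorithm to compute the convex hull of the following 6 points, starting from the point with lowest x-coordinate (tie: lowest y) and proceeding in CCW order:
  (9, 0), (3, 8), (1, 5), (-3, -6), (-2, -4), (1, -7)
Hull (CCW) = [(-3, -6), (1, -7), (9, 0), (3, 8), (1, 5)]

Jarvis march: at each step, from the current hull vertex p, select the next vertex q as the point such that every other point lies strictly to the left of (or on) the directed line p → q. (Equivalently: for every other point r, the cross product (q − p) × (r − p) ≥ 0.)
Starting point (lowest x, tie lowest y): (-3, -6). Wrap until returning to start. Resulting hull: (-3, -6), (1, -7), (9, 0), (3, 8), (1, 5).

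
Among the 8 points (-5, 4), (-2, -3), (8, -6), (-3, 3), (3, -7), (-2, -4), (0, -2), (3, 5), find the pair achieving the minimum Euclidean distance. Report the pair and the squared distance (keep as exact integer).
Pair = ((-2, -3), (-2, -4)); squared distance = 1

Compute all C(8, 2) = 28 pairwise squared distances (x_i − x_j)² + (y_i − y_j)². The minimum is 1, attained by the pair ((-2, -3), (-2, -4)).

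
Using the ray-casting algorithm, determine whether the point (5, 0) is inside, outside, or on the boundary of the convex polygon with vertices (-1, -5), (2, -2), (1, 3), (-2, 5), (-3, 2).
The point (5, 0) lies strictly outside the polygon

Cast a horizontal ray to the right from the query point and count how many polygon edges it crosses (each edge strictly once or zero times, handled with the usual half-open convention). 
Parity of crossings → even ⇒ outside.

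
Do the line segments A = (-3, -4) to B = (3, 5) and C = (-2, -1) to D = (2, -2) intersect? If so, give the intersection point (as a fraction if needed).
Yes; intersection at (-8/7, -17/14) (t = 13/42 on AB, s = 3/14 on CD)

Parametrize AB as A + t(B − A) = (-3 + 6 t, -4 + 9 t) and CD as C + s(D − C) = (-2 + 4 s, -1 + -1 s). Solve the linear system for (t, s). Determinant = 42 ≠ 0, so a unique intersection of the containing lines exists. Solution: t = 13/42, s = 3/14 — both in [0, 1], so the segments cross. Intersection point: (-8/7, -17/14).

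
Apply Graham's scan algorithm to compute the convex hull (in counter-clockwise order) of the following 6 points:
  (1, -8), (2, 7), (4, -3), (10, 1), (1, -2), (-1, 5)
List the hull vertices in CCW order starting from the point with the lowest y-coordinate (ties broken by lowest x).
Hull (CCW) = [(1, -8), (10, 1), (2, 7), (-1, 5)]

Graham scan procedure:
  1. Find the pivot p₀ = point with lowest y (tie → lowest x): (1, -8).
  2. Sort the remaining points by polar angle around p₀.
  3. Walk through sorted points, maintaining a stack; pop the top while the last three entries make a non-left turn (cross product ≤ 0).
  4. Final stack is the convex hull in CCW order: (1, -8), (10, 1), (2, 7), (-1, 5).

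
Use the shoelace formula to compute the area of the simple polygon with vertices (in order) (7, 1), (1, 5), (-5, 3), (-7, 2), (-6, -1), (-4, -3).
Area = 123/2

Shoelace formula: Area = (1/2) |Σ_i (x_i · y_{i+1} − x_{i+1} · y_i)| (indices mod n). Compute each cross term:
  (7)(5) − (1)(1) = 34
  (1)(3) − (-5)(5) = 28
  (-5)(2) − (-7)(3) = 11
  (-7)(-1) − (-6)(2) = 19
  (-6)(-3) − (-4)(-1) = 14
  (-4)(1) − (7)(-3) = 17
Sum = 123, so (signed) Area = 123/2 = 123/2, |Area| = 123/2.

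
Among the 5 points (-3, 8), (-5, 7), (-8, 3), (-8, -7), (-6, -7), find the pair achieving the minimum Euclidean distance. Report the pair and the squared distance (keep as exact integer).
Pair = ((-8, -7), (-6, -7)); squared distance = 4

Compute all C(5, 2) = 10 pairwise squared distances (x_i − x_j)² + (y_i − y_j)². The minimum is 4, attained by the pair ((-8, -7), (-6, -7)).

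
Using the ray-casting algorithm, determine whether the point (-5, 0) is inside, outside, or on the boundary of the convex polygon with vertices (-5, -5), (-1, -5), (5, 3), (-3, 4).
The point (-5, 0) lies strictly outside the polygon

Cast a horizontal ray to the right from the query point and count how many polygon edges it crosses (each edge strictly once or zero times, handled with the usual half-open convention). 
Parity of crossings → even ⇒ outside.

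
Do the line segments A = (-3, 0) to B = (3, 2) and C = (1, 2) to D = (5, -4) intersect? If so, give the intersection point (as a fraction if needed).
Yes; intersection at (15/11, 16/11) (t = 8/11 on AB, s = 1/11 on CD)

Parametrize AB as A + t(B − A) = (-3 + 6 t, 0 + 2 t) and CD as C + s(D − C) = (1 + 4 s, 2 + -6 s). Solve the linear system for (t, s). Determinant = 44 ≠ 0, so a unique intersection of the containing lines exists. Solution: t = 8/11, s = 1/11 — both in [0, 1], so the segments cross. Intersection point: (15/11, 16/11).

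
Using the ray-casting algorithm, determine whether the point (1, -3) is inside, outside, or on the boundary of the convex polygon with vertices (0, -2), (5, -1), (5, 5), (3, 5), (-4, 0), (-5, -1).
The point (1, -3) lies strictly outside the polygon

Cast a horizontal ray to the right from the query point and count how many polygon edges it crosses (each edge strictly once or zero times, handled with the usual half-open convention). 
Parity of crossings → even ⇒ outside.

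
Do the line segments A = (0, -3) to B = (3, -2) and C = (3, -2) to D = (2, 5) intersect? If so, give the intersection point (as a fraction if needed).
Yes; intersection at (3, -2) (t = 1 on AB, s = 0 on CD)

Parametrize AB as A + t(B − A) = (0 + 3 t, -3 + 1 t) and CD as C + s(D − C) = (3 + -1 s, -2 + 7 s). Solve the linear system for (t, s). Determinant = -22 ≠ 0, so a unique intersection of the containing lines exists. Solution: t = 1, s = 0 — both in [0, 1], so the segments cross. Intersection point: (3, -2).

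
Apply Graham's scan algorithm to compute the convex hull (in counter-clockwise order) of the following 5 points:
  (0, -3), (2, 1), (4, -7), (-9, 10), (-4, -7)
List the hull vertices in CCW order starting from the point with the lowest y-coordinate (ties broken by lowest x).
Hull (CCW) = [(-4, -7), (4, -7), (2, 1), (-9, 10)]

Graham scan procedure:
  1. Find the pivot p₀ = point with lowest y (tie → lowest x): (-4, -7).
  2. Sort the remaining points by polar angle around p₀.
  3. Walk through sorted points, maintaining a stack; pop the top while the last three entries make a non-left turn (cross product ≤ 0).
  4. Final stack is the convex hull in CCW order: (-4, -7), (4, -7), (2, 1), (-9, 10).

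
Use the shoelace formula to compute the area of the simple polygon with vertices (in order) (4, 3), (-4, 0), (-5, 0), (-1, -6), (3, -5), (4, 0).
Area = 97/2

Shoelace formula: Area = (1/2) |Σ_i (x_i · y_{i+1} − x_{i+1} · y_i)| (indices mod n). Compute each cross term:
  (4)(0) − (-4)(3) = 12
  (-4)(0) − (-5)(0) = 0
  (-5)(-6) − (-1)(0) = 30
  (-1)(-5) − (3)(-6) = 23
  (3)(0) − (4)(-5) = 20
  (4)(3) − (4)(0) = 12
Sum = 97, so (signed) Area = 97/2 = 97/2, |Area| = 97/2.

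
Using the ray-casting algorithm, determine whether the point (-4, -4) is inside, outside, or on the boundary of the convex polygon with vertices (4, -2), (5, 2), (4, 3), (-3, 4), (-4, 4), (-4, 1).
The point (-4, -4) lies strictly outside the polygon

Cast a horizontal ray to the right from the query point and count how many polygon edges it crosses (each edge strictly once or zero times, handled with the usual half-open convention). 
Parity of crossings → even ⇒ outside.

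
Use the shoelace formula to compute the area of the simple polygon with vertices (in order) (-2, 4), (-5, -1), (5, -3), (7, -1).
Area = 42

Shoelace formula: Area = (1/2) |Σ_i (x_i · y_{i+1} − x_{i+1} · y_i)| (indices mod n). Compute each cross term:
  (-2)(-1) − (-5)(4) = 22
  (-5)(-3) − (5)(-1) = 20
  (5)(-1) − (7)(-3) = 16
  (7)(4) − (-2)(-1) = 26
Sum = 84, so (signed) Area = 84/2 = 42, |Area| = 42.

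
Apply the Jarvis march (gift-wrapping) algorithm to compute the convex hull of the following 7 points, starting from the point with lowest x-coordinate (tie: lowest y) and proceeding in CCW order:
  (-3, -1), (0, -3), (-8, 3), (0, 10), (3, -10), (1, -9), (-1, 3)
Hull (CCW) = [(-8, 3), (1, -9), (3, -10), (0, 10)]

Jarvis march: at each step, from the current hull vertex p, select the next vertex q as the point such that every other point lies strictly to the left of (or on) the directed line p → q. (Equivalently: for every other point r, the cross product (q − p) × (r − p) ≥ 0.)
Starting point (lowest x, tie lowest y): (-8, 3). Wrap until returning to start. Resulting hull: (-8, 3), (1, -9), (3, -10), (0, 10).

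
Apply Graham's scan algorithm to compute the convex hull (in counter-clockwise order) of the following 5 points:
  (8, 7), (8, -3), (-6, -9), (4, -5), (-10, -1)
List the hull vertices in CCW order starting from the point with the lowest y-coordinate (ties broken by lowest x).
Hull (CCW) = [(-6, -9), (4, -5), (8, -3), (8, 7), (-10, -1)]

Graham scan procedure:
  1. Find the pivot p₀ = point with lowest y (tie → lowest x): (-6, -9).
  2. Sort the remaining points by polar angle around p₀.
  3. Walk through sorted points, maintaining a stack; pop the top while the last three entries make a non-left turn (cross product ≤ 0).
  4. Final stack is the convex hull in CCW order: (-6, -9), (4, -5), (8, -3), (8, 7), (-10, -1).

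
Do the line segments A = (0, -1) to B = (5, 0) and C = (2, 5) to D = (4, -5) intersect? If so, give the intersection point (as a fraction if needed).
Yes; intersection at (40/13, -5/13) (t = 8/13 on AB, s = 7/13 on CD)

Parametrize AB as A + t(B − A) = (0 + 5 t, -1 + 1 t) and CD as C + s(D − C) = (2 + 2 s, 5 + -10 s). Solve the linear system for (t, s). Determinant = 52 ≠ 0, so a unique intersection of the containing lines exists. Solution: t = 8/13, s = 7/13 — both in [0, 1], so the segments cross. Intersection point: (40/13, -5/13).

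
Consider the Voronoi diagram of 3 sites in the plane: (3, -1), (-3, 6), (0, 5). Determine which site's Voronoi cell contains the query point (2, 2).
Nearest site = (3, -1)

The Voronoi cell of site s contains exactly those query points closer to s than to any other site. Compute squared distances from q = (2, 2) to each site:
  (3 − 2)² + (-1 − 2)² = 10
  (0 − 2)² + (5 − 2)² = 13
  (-3 − 2)² + (6 − 2)² = 41
Minimum is attained by (3, -1), so q lies in its Voronoi cell.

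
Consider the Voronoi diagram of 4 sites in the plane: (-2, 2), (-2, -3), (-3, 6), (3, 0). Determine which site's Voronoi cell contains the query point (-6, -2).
Nearest site = (-2, -3)

The Voronoi cell of site s contains exactly those query points closer to s than to any other site. Compute squared distances from q = (-6, -2) to each site:
  (-2 − -6)² + (-3 − -2)² = 17
  (-2 − -6)² + (2 − -2)² = 32
  (-3 − -6)² + (6 − -2)² = 73
  (3 − -6)² + (0 − -2)² = 85
Minimum is attained by (-2, -3), so q lies in its Voronoi cell.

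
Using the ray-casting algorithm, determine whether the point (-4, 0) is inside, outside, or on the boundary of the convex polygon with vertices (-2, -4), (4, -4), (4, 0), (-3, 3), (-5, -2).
The point (-4, 0) lies strictly inside the polygon

Cast a horizontal ray to the right from the query point and count how many polygon edges it crosses (each edge strictly once or zero times, handled with the usual half-open convention). 
Parity of crossings → odd ⇒ inside.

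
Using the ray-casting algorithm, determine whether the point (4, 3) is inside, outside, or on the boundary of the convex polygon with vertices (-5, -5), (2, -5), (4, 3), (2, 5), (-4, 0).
The point (4, 3) lies on the polygon boundary

Boundary check: the query satisfies the collinearity and bounding-box conditions for some polygon edge, so it lies exactly on the boundary.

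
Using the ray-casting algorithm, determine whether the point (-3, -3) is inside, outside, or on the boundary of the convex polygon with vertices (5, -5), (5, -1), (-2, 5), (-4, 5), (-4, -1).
The point (-3, -3) lies strictly outside the polygon

Cast a horizontal ray to the right from the query point and count how many polygon edges it crosses (each edge strictly once or zero times, handled with the usual half-open convention). 
Parity of crossings → even ⇒ outside.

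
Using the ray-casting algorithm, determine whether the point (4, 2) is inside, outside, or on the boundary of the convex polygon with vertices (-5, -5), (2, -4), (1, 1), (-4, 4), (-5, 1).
The point (4, 2) lies strictly outside the polygon

Cast a horizontal ray to the right from the query point and count how many polygon edges it crosses (each edge strictly once or zero times, handled with the usual half-open convention). 
Parity of crossings → even ⇒ outside.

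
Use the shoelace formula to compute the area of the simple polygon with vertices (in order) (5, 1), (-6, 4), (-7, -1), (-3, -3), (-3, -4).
Area = 49

Shoelace formula: Area = (1/2) |Σ_i (x_i · y_{i+1} − x_{i+1} · y_i)| (indices mod n). Compute each cross term:
  (5)(4) − (-6)(1) = 26
  (-6)(-1) − (-7)(4) = 34
  (-7)(-3) − (-3)(-1) = 18
  (-3)(-4) − (-3)(-3) = 3
  (-3)(1) − (5)(-4) = 17
Sum = 98, so (signed) Area = 98/2 = 49, |Area| = 49.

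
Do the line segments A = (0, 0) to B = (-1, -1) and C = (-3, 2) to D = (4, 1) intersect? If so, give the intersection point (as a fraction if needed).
No (intersection of containing lines falls outside at least one segment)

Parametrize and solve: t = -11/8, s = 5/8. At least one of these is outside [0, 1], so the segments do not intersect.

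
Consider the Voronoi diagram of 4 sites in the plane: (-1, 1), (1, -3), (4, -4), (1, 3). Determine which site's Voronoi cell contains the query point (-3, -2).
Nearest site = (-1, 1)

The Voronoi cell of site s contains exactly those query points closer to s than to any other site. Compute squared distances from q = (-3, -2) to each site:
  (-1 − -3)² + (1 − -2)² = 13
  (1 − -3)² + (-3 − -2)² = 17
  (1 − -3)² + (3 − -2)² = 41
  (4 − -3)² + (-4 − -2)² = 53
Minimum is attained by (-1, 1), so q lies in its Voronoi cell.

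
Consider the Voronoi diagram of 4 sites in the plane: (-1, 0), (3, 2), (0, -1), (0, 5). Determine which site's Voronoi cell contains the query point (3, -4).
Nearest site = (0, -1)

The Voronoi cell of site s contains exactly those query points closer to s than to any other site. Compute squared distances from q = (3, -4) to each site:
  (0 − 3)² + (-1 − -4)² = 18
  (-1 − 3)² + (0 − -4)² = 32
  (3 − 3)² + (2 − -4)² = 36
  (0 − 3)² + (5 − -4)² = 90
Minimum is attained by (0, -1), so q lies in its Voronoi cell.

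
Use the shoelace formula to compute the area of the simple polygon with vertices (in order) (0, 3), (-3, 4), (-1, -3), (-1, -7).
Area = 23/2

Shoelace formula: Area = (1/2) |Σ_i (x_i · y_{i+1} − x_{i+1} · y_i)| (indices mod n). Compute each cross term:
  (0)(4) − (-3)(3) = 9
  (-3)(-3) − (-1)(4) = 13
  (-1)(-7) − (-1)(-3) = 4
  (-1)(3) − (0)(-7) = -3
Sum = 23, so (signed) Area = 23/2 = 23/2, |Area| = 23/2.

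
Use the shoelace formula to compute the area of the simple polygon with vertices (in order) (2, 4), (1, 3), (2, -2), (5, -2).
Area = 12

Shoelace formula: Area = (1/2) |Σ_i (x_i · y_{i+1} − x_{i+1} · y_i)| (indices mod n). Compute each cross term:
  (2)(3) − (1)(4) = 2
  (1)(-2) − (2)(3) = -8
  (2)(-2) − (5)(-2) = 6
  (5)(4) − (2)(-2) = 24
Sum = 24, so (signed) Area = 24/2 = 12, |Area| = 12.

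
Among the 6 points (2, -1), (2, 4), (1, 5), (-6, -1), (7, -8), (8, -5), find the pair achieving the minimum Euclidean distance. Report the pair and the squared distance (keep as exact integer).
Pair = ((2, 4), (1, 5)); squared distance = 2

Compute all C(6, 2) = 15 pairwise squared distances (x_i − x_j)² + (y_i − y_j)². The minimum is 2, attained by the pair ((2, 4), (1, 5)).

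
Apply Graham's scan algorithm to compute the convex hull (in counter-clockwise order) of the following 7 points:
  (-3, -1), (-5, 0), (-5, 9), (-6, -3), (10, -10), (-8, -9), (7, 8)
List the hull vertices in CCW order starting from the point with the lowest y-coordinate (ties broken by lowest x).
Hull (CCW) = [(10, -10), (7, 8), (-5, 9), (-8, -9)]

Graham scan procedure:
  1. Find the pivot p₀ = point with lowest y (tie → lowest x): (10, -10).
  2. Sort the remaining points by polar angle around p₀.
  3. Walk through sorted points, maintaining a stack; pop the top while the last three entries make a non-left turn (cross product ≤ 0).
  4. Final stack is the convex hull in CCW order: (10, -10), (7, 8), (-5, 9), (-8, -9).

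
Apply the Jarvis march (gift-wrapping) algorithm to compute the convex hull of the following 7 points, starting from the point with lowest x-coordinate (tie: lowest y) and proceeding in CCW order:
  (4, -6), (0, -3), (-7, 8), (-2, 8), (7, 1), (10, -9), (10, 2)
Hull (CCW) = [(-7, 8), (0, -3), (4, -6), (10, -9), (10, 2), (-2, 8)]

Jarvis march: at each step, from the current hull vertex p, select the next vertex q as the point such that every other point lies strictly to the left of (or on) the directed line p → q. (Equivalently: for every other point r, the cross product (q − p) × (r − p) ≥ 0.)
Starting point (lowest x, tie lowest y): (-7, 8). Wrap until returning to start. Resulting hull: (-7, 8), (0, -3), (4, -6), (10, -9), (10, 2), (-2, 8).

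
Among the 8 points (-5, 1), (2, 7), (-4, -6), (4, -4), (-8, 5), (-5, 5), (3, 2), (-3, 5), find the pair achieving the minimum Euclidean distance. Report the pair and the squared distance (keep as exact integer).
Pair = ((-5, 5), (-3, 5)); squared distance = 4

Compute all C(8, 2) = 28 pairwise squared distances (x_i − x_j)² + (y_i − y_j)². The minimum is 4, attained by the pair ((-5, 5), (-3, 5)).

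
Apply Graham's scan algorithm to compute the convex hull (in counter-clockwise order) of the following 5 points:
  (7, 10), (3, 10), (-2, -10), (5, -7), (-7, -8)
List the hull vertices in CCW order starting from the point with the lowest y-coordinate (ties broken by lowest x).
Hull (CCW) = [(-2, -10), (5, -7), (7, 10), (3, 10), (-7, -8)]

Graham scan procedure:
  1. Find the pivot p₀ = point with lowest y (tie → lowest x): (-2, -10).
  2. Sort the remaining points by polar angle around p₀.
  3. Walk through sorted points, maintaining a stack; pop the top while the last three entries make a non-left turn (cross product ≤ 0).
  4. Final stack is the convex hull in CCW order: (-2, -10), (5, -7), (7, 10), (3, 10), (-7, -8).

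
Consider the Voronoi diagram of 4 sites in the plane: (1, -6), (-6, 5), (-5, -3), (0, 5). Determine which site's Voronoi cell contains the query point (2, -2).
Nearest site = (1, -6)

The Voronoi cell of site s contains exactly those query points closer to s than to any other site. Compute squared distances from q = (2, -2) to each site:
  (1 − 2)² + (-6 − -2)² = 17
  (-5 − 2)² + (-3 − -2)² = 50
  (0 − 2)² + (5 − -2)² = 53
  (-6 − 2)² + (5 − -2)² = 113
Minimum is attained by (1, -6), so q lies in its Voronoi cell.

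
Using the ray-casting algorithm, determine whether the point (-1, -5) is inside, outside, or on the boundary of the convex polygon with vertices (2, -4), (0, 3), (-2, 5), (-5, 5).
The point (-1, -5) lies strictly outside the polygon

Cast a horizontal ray to the right from the query point and count how many polygon edges it crosses (each edge strictly once or zero times, handled with the usual half-open convention). 
Parity of crossings → even ⇒ outside.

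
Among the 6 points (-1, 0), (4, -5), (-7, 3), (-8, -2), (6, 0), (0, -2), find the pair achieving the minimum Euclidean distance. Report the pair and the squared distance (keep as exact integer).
Pair = ((-1, 0), (0, -2)); squared distance = 5

Compute all C(6, 2) = 15 pairwise squared distances (x_i − x_j)² + (y_i − y_j)². The minimum is 5, attained by the pair ((-1, 0), (0, -2)).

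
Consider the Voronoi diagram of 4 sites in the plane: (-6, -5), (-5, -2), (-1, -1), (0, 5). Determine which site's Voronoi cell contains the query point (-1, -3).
Nearest site = (-1, -1)

The Voronoi cell of site s contains exactly those query points closer to s than to any other site. Compute squared distances from q = (-1, -3) to each site:
  (-1 − -1)² + (-1 − -3)² = 4
  (-5 − -1)² + (-2 − -3)² = 17
  (-6 − -1)² + (-5 − -3)² = 29
  (0 − -1)² + (5 − -3)² = 65
Minimum is attained by (-1, -1), so q lies in its Voronoi cell.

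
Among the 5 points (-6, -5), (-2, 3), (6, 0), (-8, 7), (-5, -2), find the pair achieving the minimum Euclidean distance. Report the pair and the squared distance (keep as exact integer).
Pair = ((-6, -5), (-5, -2)); squared distance = 10

Compute all C(5, 2) = 10 pairwise squared distances (x_i − x_j)² + (y_i − y_j)². The minimum is 10, attained by the pair ((-6, -5), (-5, -2)).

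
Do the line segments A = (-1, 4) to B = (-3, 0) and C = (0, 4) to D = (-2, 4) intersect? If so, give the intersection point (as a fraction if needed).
Yes; intersection at (-1, 4) (t = 0 on AB, s = 1/2 on CD)

Parametrize AB as A + t(B − A) = (-1 + -2 t, 4 + -4 t) and CD as C + s(D − C) = (0 + -2 s, 4 + 0 s). Solve the linear system for (t, s). Determinant = 8 ≠ 0, so a unique intersection of the containing lines exists. Solution: t = 0, s = 1/2 — both in [0, 1], so the segments cross. Intersection point: (-1, 4).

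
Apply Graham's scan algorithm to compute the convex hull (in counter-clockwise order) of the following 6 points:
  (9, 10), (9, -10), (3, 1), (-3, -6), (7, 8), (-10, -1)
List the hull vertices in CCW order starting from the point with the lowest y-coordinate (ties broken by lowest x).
Hull (CCW) = [(9, -10), (9, 10), (-10, -1), (-3, -6)]

Graham scan procedure:
  1. Find the pivot p₀ = point with lowest y (tie → lowest x): (9, -10).
  2. Sort the remaining points by polar angle around p₀.
  3. Walk through sorted points, maintaining a stack; pop the top while the last three entries make a non-left turn (cross product ≤ 0).
  4. Final stack is the convex hull in CCW order: (9, -10), (9, 10), (-10, -1), (-3, -6).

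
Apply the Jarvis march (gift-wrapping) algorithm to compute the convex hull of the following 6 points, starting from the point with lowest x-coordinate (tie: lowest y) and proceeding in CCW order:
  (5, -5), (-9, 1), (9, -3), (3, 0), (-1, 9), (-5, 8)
Hull (CCW) = [(-9, 1), (5, -5), (9, -3), (-1, 9), (-5, 8)]

Jarvis march: at each step, from the current hull vertex p, select the next vertex q as the point such that every other point lies strictly to the left of (or on) the directed line p → q. (Equivalently: for every other point r, the cross product (q − p) × (r − p) ≥ 0.)
Starting point (lowest x, tie lowest y): (-9, 1). Wrap until returning to start. Resulting hull: (-9, 1), (5, -5), (9, -3), (-1, 9), (-5, 8).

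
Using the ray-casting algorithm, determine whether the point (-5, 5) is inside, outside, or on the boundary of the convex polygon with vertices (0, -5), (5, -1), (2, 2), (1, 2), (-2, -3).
The point (-5, 5) lies strictly outside the polygon

Cast a horizontal ray to the right from the query point and count how many polygon edges it crosses (each edge strictly once or zero times, handled with the usual half-open convention). 
Parity of crossings → even ⇒ outside.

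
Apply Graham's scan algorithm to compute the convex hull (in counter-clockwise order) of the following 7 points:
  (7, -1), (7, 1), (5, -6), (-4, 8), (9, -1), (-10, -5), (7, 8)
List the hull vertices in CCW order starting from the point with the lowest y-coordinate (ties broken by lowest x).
Hull (CCW) = [(5, -6), (9, -1), (7, 8), (-4, 8), (-10, -5)]

Graham scan procedure:
  1. Find the pivot p₀ = point with lowest y (tie → lowest x): (5, -6).
  2. Sort the remaining points by polar angle around p₀.
  3. Walk through sorted points, maintaining a stack; pop the top while the last three entries make a non-left turn (cross product ≤ 0).
  4. Final stack is the convex hull in CCW order: (5, -6), (9, -1), (7, 8), (-4, 8), (-10, -5).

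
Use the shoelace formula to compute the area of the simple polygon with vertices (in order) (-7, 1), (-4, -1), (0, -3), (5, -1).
Area = 18

Shoelace formula: Area = (1/2) |Σ_i (x_i · y_{i+1} − x_{i+1} · y_i)| (indices mod n). Compute each cross term:
  (-7)(-1) − (-4)(1) = 11
  (-4)(-3) − (0)(-1) = 12
  (0)(-1) − (5)(-3) = 15
  (5)(1) − (-7)(-1) = -2
Sum = 36, so (signed) Area = 36/2 = 18, |Area| = 18.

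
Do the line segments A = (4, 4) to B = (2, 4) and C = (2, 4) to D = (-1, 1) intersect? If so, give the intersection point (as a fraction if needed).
Yes; intersection at (2, 4) (t = 1 on AB, s = 0 on CD)

Parametrize AB as A + t(B − A) = (4 + -2 t, 4 + 0 t) and CD as C + s(D − C) = (2 + -3 s, 4 + -3 s). Solve the linear system for (t, s). Determinant = -6 ≠ 0, so a unique intersection of the containing lines exists. Solution: t = 1, s = 0 — both in [0, 1], so the segments cross. Intersection point: (2, 4).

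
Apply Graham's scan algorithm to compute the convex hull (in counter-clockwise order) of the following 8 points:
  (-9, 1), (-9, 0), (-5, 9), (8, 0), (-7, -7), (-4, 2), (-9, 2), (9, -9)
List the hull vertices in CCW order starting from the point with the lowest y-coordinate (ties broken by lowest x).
Hull (CCW) = [(9, -9), (8, 0), (-5, 9), (-9, 2), (-9, 0), (-7, -7)]

Graham scan procedure:
  1. Find the pivot p₀ = point with lowest y (tie → lowest x): (9, -9).
  2. Sort the remaining points by polar angle around p₀.
  3. Walk through sorted points, maintaining a stack; pop the top while the last three entries make a non-left turn (cross product ≤ 0).
  4. Final stack is the convex hull in CCW order: (9, -9), (8, 0), (-5, 9), (-9, 2), (-9, 0), (-7, -7).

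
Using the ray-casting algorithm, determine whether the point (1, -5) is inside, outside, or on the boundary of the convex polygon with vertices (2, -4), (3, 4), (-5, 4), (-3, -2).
The point (1, -5) lies strictly outside the polygon

Cast a horizontal ray to the right from the query point and count how many polygon edges it crosses (each edge strictly once or zero times, handled with the usual half-open convention). 
Parity of crossings → even ⇒ outside.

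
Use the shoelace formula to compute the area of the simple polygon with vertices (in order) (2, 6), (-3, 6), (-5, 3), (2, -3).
Area = 39

Shoelace formula: Area = (1/2) |Σ_i (x_i · y_{i+1} − x_{i+1} · y_i)| (indices mod n). Compute each cross term:
  (2)(6) − (-3)(6) = 30
  (-3)(3) − (-5)(6) = 21
  (-5)(-3) − (2)(3) = 9
  (2)(6) − (2)(-3) = 18
Sum = 78, so (signed) Area = 78/2 = 39, |Area| = 39.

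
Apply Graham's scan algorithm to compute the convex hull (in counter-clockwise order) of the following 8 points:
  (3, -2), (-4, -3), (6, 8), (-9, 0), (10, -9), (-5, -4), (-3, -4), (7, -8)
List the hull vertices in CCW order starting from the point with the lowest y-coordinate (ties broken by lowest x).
Hull (CCW) = [(10, -9), (6, 8), (-9, 0), (-5, -4)]

Graham scan procedure:
  1. Find the pivot p₀ = point with lowest y (tie → lowest x): (10, -9).
  2. Sort the remaining points by polar angle around p₀.
  3. Walk through sorted points, maintaining a stack; pop the top while the last three entries make a non-left turn (cross product ≤ 0).
  4. Final stack is the convex hull in CCW order: (10, -9), (6, 8), (-9, 0), (-5, -4).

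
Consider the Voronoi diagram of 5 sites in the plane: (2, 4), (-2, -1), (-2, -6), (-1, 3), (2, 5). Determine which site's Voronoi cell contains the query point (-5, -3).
Nearest site = (-2, -1)

The Voronoi cell of site s contains exactly those query points closer to s than to any other site. Compute squared distances from q = (-5, -3) to each site:
  (-2 − -5)² + (-1 − -3)² = 13
  (-2 − -5)² + (-6 − -3)² = 18
  (-1 − -5)² + (3 − -3)² = 52
  (2 − -5)² + (4 − -3)² = 98
  (2 − -5)² + (5 − -3)² = 113
Minimum is attained by (-2, -1), so q lies in its Voronoi cell.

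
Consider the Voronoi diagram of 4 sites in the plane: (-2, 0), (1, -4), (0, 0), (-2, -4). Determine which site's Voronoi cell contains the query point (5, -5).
Nearest site = (1, -4)

The Voronoi cell of site s contains exactly those query points closer to s than to any other site. Compute squared distances from q = (5, -5) to each site:
  (1 − 5)² + (-4 − -5)² = 17
  (-2 − 5)² + (-4 − -5)² = 50
  (0 − 5)² + (0 − -5)² = 50
  (-2 − 5)² + (0 − -5)² = 74
Minimum is attained by (1, -4), so q lies in its Voronoi cell.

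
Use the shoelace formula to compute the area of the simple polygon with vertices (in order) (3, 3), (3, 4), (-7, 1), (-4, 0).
Area = 13

Shoelace formula: Area = (1/2) |Σ_i (x_i · y_{i+1} − x_{i+1} · y_i)| (indices mod n). Compute each cross term:
  (3)(4) − (3)(3) = 3
  (3)(1) − (-7)(4) = 31
  (-7)(0) − (-4)(1) = 4
  (-4)(3) − (3)(0) = -12
Sum = 26, so (signed) Area = 26/2 = 13, |Area| = 13.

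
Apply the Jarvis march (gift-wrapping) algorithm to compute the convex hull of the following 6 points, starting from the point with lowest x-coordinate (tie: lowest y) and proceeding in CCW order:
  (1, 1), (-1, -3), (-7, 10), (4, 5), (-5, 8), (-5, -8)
Hull (CCW) = [(-7, 10), (-5, -8), (-1, -3), (4, 5)]

Jarvis march: at each step, from the current hull vertex p, select the next vertex q as the point such that every other point lies strictly to the left of (or on) the directed line p → q. (Equivalently: for every other point r, the cross product (q − p) × (r − p) ≥ 0.)
Starting point (lowest x, tie lowest y): (-7, 10). Wrap until returning to start. Resulting hull: (-7, 10), (-5, -8), (-1, -3), (4, 5).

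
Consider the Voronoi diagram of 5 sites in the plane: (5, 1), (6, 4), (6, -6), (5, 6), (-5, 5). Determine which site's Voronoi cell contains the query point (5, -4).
Nearest site = (6, -6)

The Voronoi cell of site s contains exactly those query points closer to s than to any other site. Compute squared distances from q = (5, -4) to each site:
  (6 − 5)² + (-6 − -4)² = 5
  (5 − 5)² + (1 − -4)² = 25
  (6 − 5)² + (4 − -4)² = 65
  (5 − 5)² + (6 − -4)² = 100
  (-5 − 5)² + (5 − -4)² = 181
Minimum is attained by (6, -6), so q lies in its Voronoi cell.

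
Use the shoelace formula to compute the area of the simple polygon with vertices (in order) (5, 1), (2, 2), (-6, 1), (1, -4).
Area = 33

Shoelace formula: Area = (1/2) |Σ_i (x_i · y_{i+1} − x_{i+1} · y_i)| (indices mod n). Compute each cross term:
  (5)(2) − (2)(1) = 8
  (2)(1) − (-6)(2) = 14
  (-6)(-4) − (1)(1) = 23
  (1)(1) − (5)(-4) = 21
Sum = 66, so (signed) Area = 66/2 = 33, |Area| = 33.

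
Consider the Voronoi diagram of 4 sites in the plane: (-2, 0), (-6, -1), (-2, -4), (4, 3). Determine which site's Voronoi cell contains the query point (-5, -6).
Nearest site = (-2, -4)

The Voronoi cell of site s contains exactly those query points closer to s than to any other site. Compute squared distances from q = (-5, -6) to each site:
  (-2 − -5)² + (-4 − -6)² = 13
  (-6 − -5)² + (-1 − -6)² = 26
  (-2 − -5)² + (0 − -6)² = 45
  (4 − -5)² + (3 − -6)² = 162
Minimum is attained by (-2, -4), so q lies in its Voronoi cell.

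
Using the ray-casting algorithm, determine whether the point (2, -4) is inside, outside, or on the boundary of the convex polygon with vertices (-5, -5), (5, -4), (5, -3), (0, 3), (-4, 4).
The point (2, -4) lies strictly inside the polygon

Cast a horizontal ray to the right from the query point and count how many polygon edges it crosses (each edge strictly once or zero times, handled with the usual half-open convention). 
Parity of crossings → odd ⇒ inside.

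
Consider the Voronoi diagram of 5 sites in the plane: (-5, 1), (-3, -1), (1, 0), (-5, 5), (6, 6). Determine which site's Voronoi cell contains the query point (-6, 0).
Nearest site = (-5, 1)

The Voronoi cell of site s contains exactly those query points closer to s than to any other site. Compute squared distances from q = (-6, 0) to each site:
  (-5 − -6)² + (1 − 0)² = 2
  (-3 − -6)² + (-1 − 0)² = 10
  (-5 − -6)² + (5 − 0)² = 26
  (1 − -6)² + (0 − 0)² = 49
  (6 − -6)² + (6 − 0)² = 180
Minimum is attained by (-5, 1), so q lies in its Voronoi cell.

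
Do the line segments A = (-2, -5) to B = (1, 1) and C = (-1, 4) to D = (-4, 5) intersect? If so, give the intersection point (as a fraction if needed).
No (intersection of containing lines falls outside at least one segment)

Parametrize and solve: t = 4/3, s = -1. At least one of these is outside [0, 1], so the segments do not intersect.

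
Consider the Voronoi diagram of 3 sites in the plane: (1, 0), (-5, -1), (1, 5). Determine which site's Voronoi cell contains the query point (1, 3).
Nearest site = (1, 5)

The Voronoi cell of site s contains exactly those query points closer to s than to any other site. Compute squared distances from q = (1, 3) to each site:
  (1 − 1)² + (5 − 3)² = 4
  (1 − 1)² + (0 − 3)² = 9
  (-5 − 1)² + (-1 − 3)² = 52
Minimum is attained by (1, 5), so q lies in its Voronoi cell.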